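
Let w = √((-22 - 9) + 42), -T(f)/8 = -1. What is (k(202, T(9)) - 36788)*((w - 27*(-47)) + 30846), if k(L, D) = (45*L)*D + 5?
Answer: 1154116755 + 35937*√11 ≈ 1.1542e+9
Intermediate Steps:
T(f) = 8 (T(f) = -8*(-1) = 8)
w = √11 (w = √(-31 + 42) = √11 ≈ 3.3166)
k(L, D) = 5 + 45*D*L (k(L, D) = 45*D*L + 5 = 5 + 45*D*L)
(k(202, T(9)) - 36788)*((w - 27*(-47)) + 30846) = ((5 + 45*8*202) - 36788)*((√11 - 27*(-47)) + 30846) = ((5 + 72720) - 36788)*((√11 + 1269) + 30846) = (72725 - 36788)*((1269 + √11) + 30846) = 35937*(32115 + √11) = 1154116755 + 35937*√11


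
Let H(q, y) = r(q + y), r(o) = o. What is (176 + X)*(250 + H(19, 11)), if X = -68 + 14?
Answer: 34160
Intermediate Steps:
H(q, y) = q + y
X = -54
(176 + X)*(250 + H(19, 11)) = (176 - 54)*(250 + (19 + 11)) = 122*(250 + 30) = 122*280 = 34160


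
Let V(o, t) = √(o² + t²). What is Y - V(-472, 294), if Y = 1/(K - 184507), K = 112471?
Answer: -1/72036 - 2*√77305 ≈ -556.08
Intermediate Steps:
Y = -1/72036 (Y = 1/(112471 - 184507) = 1/(-72036) = -1/72036 ≈ -1.3882e-5)
Y - V(-472, 294) = -1/72036 - √((-472)² + 294²) = -1/72036 - √(222784 + 86436) = -1/72036 - √309220 = -1/72036 - 2*√77305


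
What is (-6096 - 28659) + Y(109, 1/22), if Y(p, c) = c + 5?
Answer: -764499/22 ≈ -34750.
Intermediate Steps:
Y(p, c) = 5 + c
(-6096 - 28659) + Y(109, 1/22) = (-6096 - 28659) + (5 + 1/22) = -34755 + (5 + 1/22) = -34755 + 111/22 = -764499/22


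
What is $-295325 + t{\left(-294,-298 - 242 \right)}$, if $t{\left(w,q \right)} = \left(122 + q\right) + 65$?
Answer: $-295678$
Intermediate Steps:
$t{\left(w,q \right)} = 187 + q$
$-295325 + t{\left(-294,-298 - 242 \right)} = -295325 + \left(187 - 540\right) = -295325 - 353 = -295678$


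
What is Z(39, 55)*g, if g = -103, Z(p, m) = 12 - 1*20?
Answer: 824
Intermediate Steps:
Z(p, m) = -8 (Z(p, m) = 12 - 20 = -8)
Z(39, 55)*g = -8*(-103) = 824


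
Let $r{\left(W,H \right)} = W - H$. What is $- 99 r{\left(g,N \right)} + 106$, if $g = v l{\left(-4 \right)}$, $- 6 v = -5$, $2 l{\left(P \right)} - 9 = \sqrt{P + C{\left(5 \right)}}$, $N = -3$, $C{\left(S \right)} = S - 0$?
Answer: $- \frac{1207}{2} \approx -603.5$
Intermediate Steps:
$C{\left(S \right)} = S$ ($C{\left(S \right)} = S + 0 = S$)
$l{\left(P \right)} = \frac{9}{2} + \frac{\sqrt{5 + P}}{2}$ ($l{\left(P \right)} = \frac{9}{2} + \frac{\sqrt{P + 5}}{2} = \frac{9}{2} + \frac{\sqrt{5 + P}}{2}$)
$v = \frac{5}{6}$ ($v = \left(- \frac{1}{6}\right) \left(-5\right) = \frac{5}{6} \approx 0.83333$)
$g = \frac{25}{6}$ ($g = \frac{5 \left(\frac{9}{2} + \frac{\sqrt{5 - 4}}{2}\right)}{6} = \frac{5 \left(\frac{9}{2} + \frac{\sqrt{1}}{2}\right)}{6} = \frac{5 \left(\frac{9}{2} + \frac{1}{2} \cdot 1\right)}{6} = \frac{5 \left(\frac{9}{2} + \frac{1}{2}\right)}{6} = \frac{5}{6} \cdot 5 = \frac{25}{6} \approx 4.1667$)
$- 99 r{\left(g,N \right)} + 106 = - 99 \left(\frac{25}{6} - -3\right) + 106 = - 99 \left(\frac{25}{6} + 3\right) + 106 = \left(-99\right) \frac{43}{6} + 106 = - \frac{1419}{2} + 106 = - \frac{1207}{2}$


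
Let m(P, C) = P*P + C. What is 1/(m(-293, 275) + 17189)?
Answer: 1/103313 ≈ 9.6793e-6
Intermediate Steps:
m(P, C) = C + P² (m(P, C) = P² + C = C + P²)
1/(m(-293, 275) + 17189) = 1/((275 + (-293)²) + 17189) = 1/((275 + 85849) + 17189) = 1/(86124 + 17189) = 1/103313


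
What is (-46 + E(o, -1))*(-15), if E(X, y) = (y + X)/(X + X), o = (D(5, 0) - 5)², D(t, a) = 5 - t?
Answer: 3414/5 ≈ 682.80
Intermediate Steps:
o = 25 (o = ((5 - 1*5) - 5)² = ((5 - 5) - 5)² = (0 - 5)² = (-5)² = 25)
E(X, y) = (X + y)/(2*X) (E(X, y) = (X + y)/((2*X)) = (X + y)*(1/(2*X)) = (X + y)/(2*X))
(-46 + E(o, -1))*(-15) = (-46 + (½)*(25 - 1)/25)*(-15) = (-46 + (½)*(1/25)*24)*(-15) = (-46 + 12/25)*(-15) = -1138/25*(-15) = 3414/5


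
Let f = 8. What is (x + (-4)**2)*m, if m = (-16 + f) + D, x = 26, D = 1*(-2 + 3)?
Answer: -294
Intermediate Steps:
D = 1 (D = 1*1 = 1)
m = -7 (m = (-16 + 8) + 1 = -8 + 1 = -7)
(x + (-4)**2)*m = (26 + (-4)**2)*(-7) = (26 + 16)*(-7) = 42*(-7) = -294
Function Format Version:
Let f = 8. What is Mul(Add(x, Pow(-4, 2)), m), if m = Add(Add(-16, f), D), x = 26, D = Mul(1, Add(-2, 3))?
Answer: -294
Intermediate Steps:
D = 1 (D = Mul(1, 1) = 1)
m = -7 (m = Add(Add(-16, 8), 1) = Add(-8, 1) = -7)
Mul(Add(x, Pow(-4, 2)), m) = Mul(Add(26, Pow(-4, 2)), -7) = Mul(Add(26, 16), -7) = Mul(42, -7) = -294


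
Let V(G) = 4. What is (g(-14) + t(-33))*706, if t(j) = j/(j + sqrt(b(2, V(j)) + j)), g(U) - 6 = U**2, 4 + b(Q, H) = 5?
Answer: 160636886/1121 + 93192*I*sqrt(2)/1121 ≈ 1.433e+5 + 117.57*I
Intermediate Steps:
b(Q, H) = 1 (b(Q, H) = -4 + 5 = 1)
g(U) = 6 + U**2
t(j) = j/(j + sqrt(1 + j))
(g(-14) + t(-33))*706 = ((6 + (-14)**2) - 33/(-33 + sqrt(1 - 33)))*706 = ((6 + 196) - 33/(-33 + sqrt(-32)))*706 = (202 - 33/(-33 + 4*I*sqrt(2)))*706 = 142612 - 23298/(-33 + 4*I*sqrt(2))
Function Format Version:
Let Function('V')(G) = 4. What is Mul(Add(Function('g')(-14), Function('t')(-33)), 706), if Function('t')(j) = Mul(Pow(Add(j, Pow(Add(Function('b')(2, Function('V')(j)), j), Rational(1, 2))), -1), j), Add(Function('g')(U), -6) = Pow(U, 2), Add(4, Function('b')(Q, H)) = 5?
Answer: Add(Rational(160636886, 1121), Mul(Rational(93192, 1121), I, Pow(2, Rational(1, 2)))) ≈ Add(1.4330e+5, Mul(117.57, I))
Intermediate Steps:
Function('b')(Q, H) = 1 (Function('b')(Q, H) = Add(-4, 5) = 1)
Function('g')(U) = Add(6, Pow(U, 2))
Function('t')(j) = Mul(j, Pow(Add(j, Pow(Add(1, j), Rational(1, 2))), -1)) (Function('t')(j) = Mul(Pow(Add(j, Pow(Add(1, j), Rational(1, 2))), -1), j) = Mul(j, Pow(Add(j, Pow(Add(1, j), Rational(1, 2))), -1)))
Mul(Add(Function('g')(-14), Function('t')(-33)), 706) = Mul(Add(Add(6, Pow(-14, 2)), Mul(-33, Pow(Add(-33, Pow(Add(1, -33), Rational(1, 2))), -1))), 706) = Mul(Add(Add(6, 196), Mul(-33, Pow(Add(-33, Pow(-32, Rational(1, 2))), -1))), 706) = Mul(Add(202, Mul(-33, Pow(Add(-33, Mul(4, I, Pow(2, Rational(1, 2)))), -1))), 706) = Add(142612, Mul(-23298, Pow(Add(-33, Mul(4, I, Pow(2, Rational(1, 2)))), -1)))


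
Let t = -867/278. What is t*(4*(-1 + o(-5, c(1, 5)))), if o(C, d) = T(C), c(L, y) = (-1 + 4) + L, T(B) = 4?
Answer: -5202/139 ≈ -37.424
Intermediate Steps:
t = -867/278 (t = -867*1/278 = -867/278 ≈ -3.1187)
c(L, y) = 3 + L
o(C, d) = 4
t*(4*(-1 + o(-5, c(1, 5)))) = -1734*(-1 + 4)/139 = -1734*3/139 = -867/278*12 = -5202/139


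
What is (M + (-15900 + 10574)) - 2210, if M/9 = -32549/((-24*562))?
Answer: -33784209/4496 ≈ -7514.3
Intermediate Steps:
M = 97647/4496 (M = 9*(-32549/((-24*562))) = 9*(-32549/(-13488)) = 9*(-32549*(-1/13488)) = 9*(32549/13488) = 97647/4496 ≈ 21.719)
(M + (-15900 + 10574)) - 2210 = (97647/4496 + (-15900 + 10574)) - 2210 = (97647/4496 - 5326) - 2210 = -23848049/4496 - 2210 = -33784209/4496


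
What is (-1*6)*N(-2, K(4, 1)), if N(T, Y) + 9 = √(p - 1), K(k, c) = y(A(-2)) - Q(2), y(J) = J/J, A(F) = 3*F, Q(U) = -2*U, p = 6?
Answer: 54 - 6*√5 ≈ 40.584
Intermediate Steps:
y(J) = 1
K(k, c) = 5 (K(k, c) = 1 - (-2)*2 = 1 - 1*(-4) = 1 + 4 = 5)
N(T, Y) = -9 + √5 (N(T, Y) = -9 + √(6 - 1) = -9 + √5)
(-1*6)*N(-2, K(4, 1)) = (-1*6)*(-9 + √5) = -6*(-9 + √5) = 54 - 6*√5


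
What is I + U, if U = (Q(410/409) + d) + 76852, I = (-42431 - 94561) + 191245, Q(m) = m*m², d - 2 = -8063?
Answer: 8418484576876/68417929 ≈ 1.2305e+5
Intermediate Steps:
d = -8061 (d = 2 - 8063 = -8061)
Q(m) = m³
I = 54253 (I = -136992 + 191245 = 54253)
U = 4706606674839/68417929 (U = ((410/409)³ - 8061) + 76852 = (68921000/68417929 - 8061) + 76852 = -551448004669/68417929 + 76852 = 4706606674839/68417929 ≈ 68792.)
I + U = 54253 + 4706606674839/68417929 = 8418484576876/68417929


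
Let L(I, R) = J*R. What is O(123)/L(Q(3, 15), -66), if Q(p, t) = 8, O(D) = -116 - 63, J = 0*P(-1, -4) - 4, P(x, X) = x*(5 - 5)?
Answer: -179/264 ≈ -0.67803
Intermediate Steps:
P(x, X) = 0 (P(x, X) = x*0 = 0)
J = -4 (J = 0*0 - 4 = 0 - 4 = -4)
O(D) = -179
L(I, R) = -4*R
O(123)/L(Q(3, 15), -66) = -179/((-4*(-66))) = -179/264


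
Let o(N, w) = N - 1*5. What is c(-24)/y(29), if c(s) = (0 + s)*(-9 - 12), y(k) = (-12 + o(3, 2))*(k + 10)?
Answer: -12/13 ≈ -0.92308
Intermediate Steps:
o(N, w) = -5 + N (o(N, w) = N - 5 = -5 + N)
y(k) = -140 - 14*k (y(k) = (-12 + (-5 + 3))*(k + 10) = (-12 - 2)*(10 + k) = -14*(10 + k) = -140 - 14*k)
c(s) = -21*s (c(s) = s*(-21) = -21*s)
c(-24)/y(29) = (-21*(-24))/(-140 - 14*29) = 504/(-140 - 406) = 504/(-546) = 504*(-1/546) = -12/13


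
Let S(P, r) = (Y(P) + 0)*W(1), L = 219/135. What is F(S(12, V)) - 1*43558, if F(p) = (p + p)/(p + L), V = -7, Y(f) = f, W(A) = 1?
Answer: -26699974/613 ≈ -43556.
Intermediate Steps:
L = 73/45 (L = 219*(1/135) = 73/45 ≈ 1.6222)
S(P, r) = P (S(P, r) = (P + 0)*1 = P*1 = P)
F(p) = 2*p/(73/45 + p) (F(p) = (p + p)/(p + 73/45) = (2*p)/(73/45 + p) = 2*p/(73/45 + p))
F(S(12, V)) - 1*43558 = 90*12/(73 + 45*12) - 1*43558 = 90*12/(73 + 540) - 43558 = 90*12/613 - 43558 = 90*12*(1/613) - 43558 = 1080/613 - 43558 = -26699974/613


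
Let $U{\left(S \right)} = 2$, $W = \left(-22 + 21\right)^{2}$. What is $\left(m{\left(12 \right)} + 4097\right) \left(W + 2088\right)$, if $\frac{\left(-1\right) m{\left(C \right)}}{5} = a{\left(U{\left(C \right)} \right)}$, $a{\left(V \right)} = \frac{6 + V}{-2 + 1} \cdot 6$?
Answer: $9059993$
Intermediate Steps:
$W = 1$ ($W = \left(-1\right)^{2} = 1$)
$a{\left(V \right)} = -36 - 6 V$ ($a{\left(V \right)} = \frac{6 + V}{-1} \cdot 6 = \left(6 + V\right) \left(-1\right) 6 = \left(-6 - V\right) 6 = -36 - 6 V$)
$m{\left(C \right)} = 240$ ($m{\left(C \right)} = - 5 \left(-36 - 12\right) = \left(-5\right) \left(-48\right) = 240$)
$\left(m{\left(12 \right)} + 4097\right) \left(W + 2088\right) = \left(240 + 4097\right) \left(1 + 2088\right) = 4337 \cdot 2089 = 9059993$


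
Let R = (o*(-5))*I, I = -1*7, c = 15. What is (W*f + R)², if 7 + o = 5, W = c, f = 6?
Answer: 400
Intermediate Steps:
W = 15
o = -2 (o = -7 + 5 = -2)
I = -7
R = -70 (R = -2*(-5)*(-7) = 10*(-7) = -70)
(W*f + R)² = (15*6 - 70)² = (90 - 70)² = 20² = 400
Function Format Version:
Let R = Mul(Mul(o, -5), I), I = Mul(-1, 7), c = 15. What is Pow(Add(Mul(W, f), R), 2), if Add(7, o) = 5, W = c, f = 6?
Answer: 400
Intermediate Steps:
W = 15
o = -2 (o = Add(-7, 5) = -2)
I = -7
R = -70 (R = Mul(Mul(-2, -5), -7) = Mul(10, -7) = -70)
Pow(Add(Mul(W, f), R), 2) = Pow(Add(Mul(15, 6), -70), 2) = Pow(Add(90, -70), 2) = Pow(20, 2) = 400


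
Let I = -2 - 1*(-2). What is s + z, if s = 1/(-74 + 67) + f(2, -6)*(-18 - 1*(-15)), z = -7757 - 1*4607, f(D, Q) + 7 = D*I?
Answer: -86402/7 ≈ -12343.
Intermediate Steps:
I = 0 (I = -2 + 2 = 0)
f(D, Q) = -7 (f(D, Q) = -7 + D*0 = -7 + 0 = -7)
z = -12364 (z = -7757 - 4607 = -12364)
s = 146/7 (s = 1/(-74 + 67) - 7*(-18 - 1*(-15)) = 1/(-7) - 7*(-18 + 15) = -⅐ - 7*(-3) = -⅐ + 21 = 146/7 ≈ 20.857)
s + z = 146/7 - 12364 = -86402/7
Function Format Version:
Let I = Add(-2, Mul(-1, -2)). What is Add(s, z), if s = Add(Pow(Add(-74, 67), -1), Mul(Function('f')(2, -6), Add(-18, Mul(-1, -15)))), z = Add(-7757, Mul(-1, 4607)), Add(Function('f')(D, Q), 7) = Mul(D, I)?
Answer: Rational(-86402, 7) ≈ -12343.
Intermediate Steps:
I = 0 (I = Add(-2, 2) = 0)
Function('f')(D, Q) = -7 (Function('f')(D, Q) = Add(-7, Mul(D, 0)) = Add(-7, 0) = -7)
z = -12364 (z = Add(-7757, -4607) = -12364)
s = Rational(146, 7) (s = Add(Pow(Add(-74, 67), -1), Mul(-7, Add(-18, Mul(-1, -15)))) = Add(Pow(-7, -1), Mul(-7, Add(-18, 15))) = Add(Rational(-1, 7), Mul(-7, -3)) = Add(Rational(-1, 7), 21) = Rational(146, 7) ≈ 20.857)
Add(s, z) = Add(Rational(146, 7), -12364) = Rational(-86402, 7)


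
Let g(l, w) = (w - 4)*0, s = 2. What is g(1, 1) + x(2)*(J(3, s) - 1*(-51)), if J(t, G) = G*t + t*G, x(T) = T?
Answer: 126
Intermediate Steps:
J(t, G) = 2*G*t (J(t, G) = G*t + G*t = 2*G*t)
g(l, w) = 0 (g(l, w) = (-4 + w)*0 = 0)
g(1, 1) + x(2)*(J(3, s) - 1*(-51)) = 0 + 2*(2*2*3 - 1*(-51)) = 0 + 2*(12 + 51) = 0 + 2*63 = 0 + 126 = 126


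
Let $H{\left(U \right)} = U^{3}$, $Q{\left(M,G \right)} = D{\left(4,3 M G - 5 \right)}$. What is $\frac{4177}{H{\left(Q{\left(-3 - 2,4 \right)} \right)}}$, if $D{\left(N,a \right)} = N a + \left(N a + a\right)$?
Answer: $- \frac{4177}{200201625} \approx -2.0864 \cdot 10^{-5}$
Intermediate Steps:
$D{\left(N,a \right)} = a + 2 N a$ ($D{\left(N,a \right)} = N a + \left(a + N a\right) = a + 2 N a$)
$Q{\left(M,G \right)} = -45 + 27 G M$ ($Q{\left(M,G \right)} = \left(3 M G - 5\right) \left(1 + 2 \cdot 4\right) = \left(3 G M - 5\right) \left(1 + 8\right) = \left(-5 + 3 G M\right) 9 = -45 + 27 G M$)
$\frac{4177}{H{\left(Q{\left(-3 - 2,4 \right)} \right)}} = \frac{4177}{\left(-45 + 27 \cdot 4 \left(-3 - 2\right)\right)^{3}} = \frac{4177}{\left(-45 + 27 \cdot 4 \left(-5\right)\right)^{3}} = \frac{4177}{\left(-45 - 540\right)^{3}} = \frac{4177}{\left(-585\right)^{3}} = \frac{4177}{-200201625} = 4177 \left(- \frac{1}{200201625}\right) = - \frac{4177}{200201625}$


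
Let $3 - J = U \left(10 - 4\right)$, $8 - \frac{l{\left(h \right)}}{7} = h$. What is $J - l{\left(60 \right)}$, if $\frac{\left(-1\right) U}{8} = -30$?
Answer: $-1073$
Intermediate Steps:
$U = 240$ ($U = \left(-8\right) \left(-30\right) = 240$)
$l{\left(h \right)} = 56 - 7 h$
$J = -1437$ ($J = 3 - 240 \left(10 - 4\right) = 3 - 240 \cdot 6 = 3 - 1440 = -1437$)
$J - l{\left(60 \right)} = -1437 - \left(56 - 420\right) = -1437 - -364 = -1437 + 364 = -1073$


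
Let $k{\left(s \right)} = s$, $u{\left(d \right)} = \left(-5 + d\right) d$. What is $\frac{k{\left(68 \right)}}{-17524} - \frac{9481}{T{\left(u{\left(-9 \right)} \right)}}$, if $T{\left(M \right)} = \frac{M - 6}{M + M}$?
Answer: $- \frac{872261651}{43810} \approx -19910.0$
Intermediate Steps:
$u{\left(d \right)} = d \left(-5 + d\right)$
$T{\left(M \right)} = \frac{-6 + M}{2 M}$
$\frac{k{\left(68 \right)}}{-17524} - \frac{9481}{T{\left(u{\left(-9 \right)} \right)}} = \frac{68}{-17524} - \frac{9481}{\frac{1}{2} \frac{1}{\left(-9\right) \left(-5 - 9\right)} \left(-6 - 9 \left(-5 - 9\right)\right)} = 68 \left(- \frac{1}{17524}\right) - \frac{9481}{\frac{1}{2} \frac{1}{\left(-9\right) \left(-14\right)} \left(-6 - -126\right)} = - \frac{17}{4381} - \frac{9481}{\frac{1}{2} \cdot \frac{1}{126} \left(-6 + 126\right)} = - \frac{17}{4381} - \frac{9481}{\frac{1}{2} \cdot \frac{1}{126} \cdot 120} = - \frac{17}{4381} - \frac{9481}{\frac{10}{21}} = - \frac{17}{4381} - \frac{199101}{10} = - \frac{872261651}{43810}$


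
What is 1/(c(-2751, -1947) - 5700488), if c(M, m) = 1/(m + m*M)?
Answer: -5354250/30521837873999 ≈ -1.7542e-7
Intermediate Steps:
c(M, m) = 1/(m + M*m)
1/(c(-2751, -1947) - 5700488) = 1/(1/((-1947)*(1 - 2751)) - 5700488) = 1/(-1/1947/(-2750) - 5700488) = 1/(-1/1947*(-1/2750) - 5700488) = 1/(1/5354250 - 5700488) = 1/(-30521837873999/5354250) = -5354250/30521837873999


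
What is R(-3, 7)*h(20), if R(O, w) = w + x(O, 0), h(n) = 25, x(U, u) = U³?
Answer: -500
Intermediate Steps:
R(O, w) = w + O³
R(-3, 7)*h(20) = (7 + (-3)³)*25 = (7 - 27)*25 = -20*25 = -500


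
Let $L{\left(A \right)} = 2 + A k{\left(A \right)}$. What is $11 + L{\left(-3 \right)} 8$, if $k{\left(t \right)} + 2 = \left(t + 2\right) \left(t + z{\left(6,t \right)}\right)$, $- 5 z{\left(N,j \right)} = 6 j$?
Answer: $\frac{447}{5} \approx 89.4$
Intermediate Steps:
$z{\left(N,j \right)} = - \frac{6 j}{5}$
$k{\left(t \right)} = -2 - \frac{t \left(2 + t\right)}{5}$ ($k{\left(t \right)} = -2 + \left(t + 2\right) \left(t - \frac{6 t}{5}\right) = -2 + \left(2 + t\right) \left(- \frac{t}{5}\right) = -2 - \frac{t \left(2 + t\right)}{5}$)
$L{\left(A \right)} = 2 + A \left(-2 - \frac{2 A}{5} - \frac{A^{2}}{5}\right)$
$11 + L{\left(-3 \right)} 8 = 11 + \left(2 - - \frac{3 \left(10 + \left(-3\right)^{2} + 2 \left(-3\right)\right)}{5}\right) 8 = 11 + \left(2 - - \frac{3 \left(10 + 9 - 6\right)}{5}\right) 8 = 11 + \left(2 - \left(- \frac{3}{5}\right) 13\right) 8 = 11 + \left(2 + \frac{39}{5}\right) 8 = 11 + \frac{49}{5} \cdot 8 = 11 + \frac{392}{5} = \frac{447}{5}$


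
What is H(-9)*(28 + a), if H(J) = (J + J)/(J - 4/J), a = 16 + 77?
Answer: 1782/7 ≈ 254.57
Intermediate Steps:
a = 93
H(J) = 2*J/(J - 4/J) (H(J) = (2*J)/(J - 4/J) = 2*J/(J - 4/J))
H(-9)*(28 + a) = (2*(-9)²/(-4 + (-9)²))*(28 + 93) = (2*81/(-4 + 81))*121 = (2*81/77)*121 = (2*81*(1/77))*121 = (162/77)*121 = 1782/7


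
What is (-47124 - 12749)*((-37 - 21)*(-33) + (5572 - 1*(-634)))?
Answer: -486168760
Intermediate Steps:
(-47124 - 12749)*((-37 - 21)*(-33) + (5572 - 1*(-634))) = -59873*(-58*(-33) + (5572 + 634)) = -59873*(1914 + 6206) = -59873*8120 = -486168760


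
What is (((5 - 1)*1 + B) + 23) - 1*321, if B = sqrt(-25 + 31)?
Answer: -294 + sqrt(6) ≈ -291.55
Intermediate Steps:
B = sqrt(6) ≈ 2.4495
(((5 - 1)*1 + B) + 23) - 1*321 = (((5 - 1)*1 + sqrt(6)) + 23) - 1*321 = ((4*1 + sqrt(6)) + 23) - 321 = ((4 + sqrt(6)) + 23) - 321 = (27 + sqrt(6)) - 321 = -294 + sqrt(6)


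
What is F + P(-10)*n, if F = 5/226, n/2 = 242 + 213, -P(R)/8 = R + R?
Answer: 32905605/226 ≈ 1.4560e+5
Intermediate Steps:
P(R) = -16*R (P(R) = -8*(R + R) = -16*R)
n = 910 (n = 2*(242 + 213) = 2*455 = 910)
F = 5/226 (F = 5*(1/226) = 5/226 ≈ 0.022124)
F + P(-10)*n = 5/226 - 16*(-10)*910 = 5/226 + 160*910 = 5/226 + 145600 = 32905605/226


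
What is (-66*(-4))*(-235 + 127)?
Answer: -28512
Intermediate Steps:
(-66*(-4))*(-235 + 127) = 264*(-108) = -28512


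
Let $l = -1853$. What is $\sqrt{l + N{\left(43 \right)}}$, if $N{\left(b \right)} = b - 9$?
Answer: $i \sqrt{1819} \approx 42.65 i$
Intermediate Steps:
$N{\left(b \right)} = -9 + b$ ($N{\left(b \right)} = b - 9 = -9 + b$)
$\sqrt{l + N{\left(43 \right)}} = \sqrt{-1853 + \left(-9 + 43\right)} = \sqrt{-1853 + 34} = \sqrt{-1819} = i \sqrt{1819}$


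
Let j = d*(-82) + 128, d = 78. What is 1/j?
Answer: -1/6268 ≈ -0.00015954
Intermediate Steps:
j = -6268 (j = 78*(-82) + 128 = -6396 + 128 = -6268)
1/j = 1/(-6268) = -1/6268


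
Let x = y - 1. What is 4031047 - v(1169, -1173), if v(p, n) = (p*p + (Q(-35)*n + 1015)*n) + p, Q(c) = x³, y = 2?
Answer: 2477983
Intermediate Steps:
x = 1 (x = 2 - 1 = 1)
Q(c) = 1 (Q(c) = 1³ = 1)
v(p, n) = p + p² + n*(1015 + n) (v(p, n) = (p*p + (1*n + 1015)*n) + p = (p² + (n + 1015)*n) + p = (p² + (1015 + n)*n) + p = (p² + n*(1015 + n)) + p = p + p² + n*(1015 + n))
4031047 - v(1169, -1173) = 4031047 - (1169 + (-1173)² + 1169² + 1015*(-1173)) = 4031047 - (1169 + 1375929 + 1366561 - 1190595) = 4031047 - 1*1553064 = 4031047 - 1553064 = 2477983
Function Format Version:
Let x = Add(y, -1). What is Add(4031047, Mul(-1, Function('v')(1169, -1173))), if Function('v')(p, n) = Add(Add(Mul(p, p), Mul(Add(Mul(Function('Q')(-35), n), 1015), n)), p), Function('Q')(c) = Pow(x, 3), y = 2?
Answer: 2477983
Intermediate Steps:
x = 1 (x = Add(2, -1) = 1)
Function('Q')(c) = 1 (Function('Q')(c) = Pow(1, 3) = 1)
Function('v')(p, n) = Add(p, Pow(p, 2), Mul(n, Add(1015, n))) (Function('v')(p, n) = Add(Add(Mul(p, p), Mul(Add(Mul(1, n), 1015), n)), p) = Add(Add(Pow(p, 2), Mul(Add(n, 1015), n)), p) = Add(Add(Pow(p, 2), Mul(Add(1015, n), n)), p) = Add(Add(Pow(p, 2), Mul(n, Add(1015, n))), p) = Add(p, Pow(p, 2), Mul(n, Add(1015, n))))
Add(4031047, Mul(-1, Function('v')(1169, -1173))) = Add(4031047, Mul(-1, Add(1169, Pow(-1173, 2), Pow(1169, 2), Mul(1015, -1173)))) = Add(4031047, Mul(-1, Add(1169, 1375929, 1366561, -1190595))) = Add(4031047, Mul(-1, 1553064)) = Add(4031047, -1553064) = 2477983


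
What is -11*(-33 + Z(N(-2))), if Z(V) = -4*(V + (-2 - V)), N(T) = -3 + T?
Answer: 275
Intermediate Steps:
Z(V) = 8 (Z(V) = -4*(-2) = 8)
-11*(-33 + Z(N(-2))) = -11*(-33 + 8) = -11*(-25) = 275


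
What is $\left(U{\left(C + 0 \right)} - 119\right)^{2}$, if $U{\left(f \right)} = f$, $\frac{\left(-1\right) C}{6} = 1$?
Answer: $15625$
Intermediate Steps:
$C = -6$ ($C = \left(-6\right) 1 = -6$)
$\left(U{\left(C + 0 \right)} - 119\right)^{2} = \left(\left(-6 + 0\right) - 119\right)^{2} = \left(-6 - 119\right)^{2} = \left(-125\right)^{2} = 15625$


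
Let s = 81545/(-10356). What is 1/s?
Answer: -10356/81545 ≈ -0.12700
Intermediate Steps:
s = -81545/10356 (s = 81545*(-1/10356) = -81545/10356 ≈ -7.8742)
1/s = 1/(-81545/10356) = -10356/81545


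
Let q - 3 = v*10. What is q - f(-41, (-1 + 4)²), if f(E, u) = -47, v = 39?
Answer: 440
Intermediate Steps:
q = 393 (q = 3 + 39*10 = 3 + 390 = 393)
q - f(-41, (-1 + 4)²) = 393 - 1*(-47) = 393 + 47 = 440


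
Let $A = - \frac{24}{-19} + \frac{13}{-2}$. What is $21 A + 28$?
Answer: $- \frac{3115}{38} \approx -81.974$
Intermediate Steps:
$A = - \frac{199}{38}$ ($A = \left(-24\right) \left(- \frac{1}{19}\right) + 13 \left(- \frac{1}{2}\right) = \frac{24}{19} - \frac{13}{2} = - \frac{199}{38} \approx -5.2368$)
$21 A + 28 = 21 \left(- \frac{199}{38}\right) + 28 = - \frac{4179}{38} + 28 = - \frac{3115}{38}$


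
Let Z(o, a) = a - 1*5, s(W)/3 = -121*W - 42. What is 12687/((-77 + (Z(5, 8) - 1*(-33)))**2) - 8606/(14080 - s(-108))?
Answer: 165808156/21010819 ≈ 7.8916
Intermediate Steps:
s(W) = -126 - 363*W (s(W) = 3*(-121*W - 42) = 3*(-42 - 121*W) = -126 - 363*W)
Z(o, a) = -5 + a (Z(o, a) = a - 5 = -5 + a)
12687/((-77 + (Z(5, 8) - 1*(-33)))**2) - 8606/(14080 - s(-108)) = 12687/((-77 + ((-5 + 8) - 1*(-33)))**2) - 8606/(14080 - (-126 - 363*(-108))) = 12687/((-77 + (3 + 33))**2) - 8606/(14080 - (-126 + 39204)) = 12687/((-77 + 36)**2) - 8606/(14080 - 1*39078) = 12687/((-41)**2) - 8606/(14080 - 39078) = 12687/1681 - 8606/(-24998) = 12687*(1/1681) - 8606*(-1/24998) = 12687/1681 + 4303/12499 = 165808156/21010819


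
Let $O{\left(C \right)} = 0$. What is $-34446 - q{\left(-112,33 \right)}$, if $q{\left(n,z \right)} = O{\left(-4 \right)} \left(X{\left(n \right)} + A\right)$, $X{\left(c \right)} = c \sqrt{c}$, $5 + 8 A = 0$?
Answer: $-34446$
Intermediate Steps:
$A = - \frac{5}{8}$ ($A = - \frac{5}{8} + \frac{1}{8} \cdot 0 = - \frac{5}{8} + 0 = - \frac{5}{8} \approx -0.625$)
$X{\left(c \right)} = c^{\frac{3}{2}}$
$q{\left(n,z \right)} = 0$ ($q{\left(n,z \right)} = 0 \left(n^{\frac{3}{2}} - \frac{5}{8}\right) = 0 \left(- \frac{5}{8} + n^{\frac{3}{2}}\right) = 0$)
$-34446 - q{\left(-112,33 \right)} = -34446 - 0 = -34446 + 0 = -34446$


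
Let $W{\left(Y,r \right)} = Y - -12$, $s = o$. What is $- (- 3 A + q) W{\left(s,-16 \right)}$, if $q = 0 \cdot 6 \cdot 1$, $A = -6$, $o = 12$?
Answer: $-432$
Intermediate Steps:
$q = 0$ ($q = 0 \cdot 1 = 0$)
$s = 12$
$W{\left(Y,r \right)} = 12 + Y$ ($W{\left(Y,r \right)} = Y + 12 = 12 + Y$)
$- (- 3 A + q) W{\left(s,-16 \right)} = - (\left(-3\right) \left(-6\right) + 0) \left(12 + 12\right) = - (18 + 0) 24 = \left(-1\right) 18 \cdot 24 = \left(-18\right) 24 = -432$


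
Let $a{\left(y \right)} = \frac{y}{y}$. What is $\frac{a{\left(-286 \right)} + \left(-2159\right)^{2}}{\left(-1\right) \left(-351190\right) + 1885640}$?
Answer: $\frac{2330641}{1118415} \approx 2.0839$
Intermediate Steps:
$a{\left(y \right)} = 1$
$\frac{a{\left(-286 \right)} + \left(-2159\right)^{2}}{\left(-1\right) \left(-351190\right) + 1885640} = \frac{1 + \left(-2159\right)^{2}}{\left(-1\right) \left(-351190\right) + 1885640} = \frac{1 + 4661281}{351190 + 1885640} = \frac{4661282}{2236830} = 4661282 \cdot \frac{1}{2236830} = \frac{2330641}{1118415}$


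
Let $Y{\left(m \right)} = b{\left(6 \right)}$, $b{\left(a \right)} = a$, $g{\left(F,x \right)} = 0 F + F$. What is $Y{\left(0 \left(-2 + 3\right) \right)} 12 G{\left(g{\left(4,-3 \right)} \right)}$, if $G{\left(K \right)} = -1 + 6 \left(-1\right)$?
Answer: $-504$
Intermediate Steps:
$g{\left(F,x \right)} = F$ ($g{\left(F,x \right)} = 0 + F = F$)
$G{\left(K \right)} = -7$ ($G{\left(K \right)} = -1 - 6 = -7$)
$Y{\left(m \right)} = 6$
$Y{\left(0 \left(-2 + 3\right) \right)} 12 G{\left(g{\left(4,-3 \right)} \right)} = 6 \cdot 12 \left(-7\right) = 72 \left(-7\right) = -504$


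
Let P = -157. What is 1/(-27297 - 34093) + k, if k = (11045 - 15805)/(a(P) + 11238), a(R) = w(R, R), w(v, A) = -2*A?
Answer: -18264247/44323580 ≈ -0.41207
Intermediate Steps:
a(R) = -2*R
k = -595/1444 (k = (11045 - 15805)/(-2*(-157) + 11238) = -4760/(314 + 11238) = -4760/11552 = -4760*1/11552 = -595/1444 ≈ -0.41205)
1/(-27297 - 34093) + k = 1/(-27297 - 34093) - 595/1444 = 1/(-61390) - 595/1444 = -1/61390 - 595/1444 = -18264247/44323580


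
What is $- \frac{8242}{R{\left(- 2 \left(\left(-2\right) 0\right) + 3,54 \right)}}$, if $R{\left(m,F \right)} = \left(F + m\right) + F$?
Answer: $- \frac{8242}{111} \approx -74.252$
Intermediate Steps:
$R{\left(m,F \right)} = m + 2 F$
$- \frac{8242}{R{\left(- 2 \left(\left(-2\right) 0\right) + 3,54 \right)}} = - \frac{8242}{\left(- 2 \left(\left(-2\right) 0\right) + 3\right) + 2 \cdot 54} = - \frac{8242}{\left(\left(-2\right) 0 + 3\right) + 108} = - \frac{8242}{\left(0 + 3\right) + 108} = - \frac{8242}{3 + 108} = - \frac{8242}{111}$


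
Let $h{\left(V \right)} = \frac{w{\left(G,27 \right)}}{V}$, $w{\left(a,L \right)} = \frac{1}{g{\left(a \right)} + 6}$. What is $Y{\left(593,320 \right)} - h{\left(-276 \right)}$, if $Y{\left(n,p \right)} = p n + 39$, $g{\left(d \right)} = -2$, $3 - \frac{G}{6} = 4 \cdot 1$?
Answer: $\frac{209538097}{1104} \approx 1.898 \cdot 10^{5}$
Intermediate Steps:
$G = -6$ ($G = 18 - 6 \cdot 4 \cdot 1 = 18 - 24 = -6$)
$w{\left(a,L \right)} = \frac{1}{4}$ ($w{\left(a,L \right)} = \frac{1}{-2 + 6} = \frac{1}{4}$)
$Y{\left(n,p \right)} = 39 + n p$ ($Y{\left(n,p \right)} = n p + 39 = 39 + n p$)
$h{\left(V \right)} = \frac{1}{4 V}$
$Y{\left(593,320 \right)} - h{\left(-276 \right)} = \left(39 + 593 \cdot 320\right) - \frac{1}{4 \left(-276\right)} = \left(39 + 189760\right) - \frac{1}{4} \left(- \frac{1}{276}\right) = 189799 - - \frac{1}{1104} = 189799 + \frac{1}{1104} = \frac{209538097}{1104}$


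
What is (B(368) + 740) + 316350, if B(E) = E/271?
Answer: 85931758/271 ≈ 3.1709e+5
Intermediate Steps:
B(E) = E/271 (B(E) = E*(1/271) = E/271)
(B(368) + 740) + 316350 = ((1/271)*368 + 740) + 316350 = (368/271 + 740) + 316350 = 200908/271 + 316350 = 85931758/271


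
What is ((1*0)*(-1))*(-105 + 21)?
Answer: 0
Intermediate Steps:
((1*0)*(-1))*(-105 + 21) = (0*(-1))*(-84) = 0*(-84) = 0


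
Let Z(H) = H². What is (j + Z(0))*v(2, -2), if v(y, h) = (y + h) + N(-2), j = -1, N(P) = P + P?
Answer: 4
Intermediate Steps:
N(P) = 2*P
v(y, h) = -4 + h + y (v(y, h) = (y + h) + 2*(-2) = (h + y) - 4 = -4 + h + y)
(j + Z(0))*v(2, -2) = (-1 + 0²)*(-4 - 2 + 2) = (-1 + 0)*(-4) = -1*(-4) = 4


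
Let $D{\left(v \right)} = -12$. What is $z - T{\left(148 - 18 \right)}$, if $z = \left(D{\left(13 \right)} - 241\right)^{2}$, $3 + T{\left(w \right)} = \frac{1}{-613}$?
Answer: $\frac{39239357}{613} \approx 64012.0$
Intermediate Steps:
$T{\left(w \right)} = - \frac{1840}{613}$ ($T{\left(w \right)} = -3 + \frac{1}{-613} = -3 - \frac{1}{613} = - \frac{1840}{613}$)
$z = 64009$ ($z = \left(-12 - 241\right)^{2} = \left(-253\right)^{2} = 64009$)
$z - T{\left(148 - 18 \right)} = 64009 - - \frac{1840}{613} = 64009 + \frac{1840}{613} = \frac{39239357}{613}$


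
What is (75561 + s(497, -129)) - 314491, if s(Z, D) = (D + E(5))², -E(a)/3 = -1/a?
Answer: -5561086/25 ≈ -2.2244e+5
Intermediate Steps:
E(a) = 3/a (E(a) = -(-3)/a = 3/a)
s(Z, D) = (⅗ + D)² (s(Z, D) = (D + 3/5)² = (D + 3*(⅕))² = (D + ⅗)² = (⅗ + D)²)
(75561 + s(497, -129)) - 314491 = (75561 + (3 + 5*(-129))²/25) - 314491 = (75561 + (3 - 645)²/25) - 314491 = (75561 + (1/25)*(-642)²) - 314491 = (75561 + (1/25)*412164) - 314491 = (75561 + 412164/25) - 314491 = 2301189/25 - 314491 = -5561086/25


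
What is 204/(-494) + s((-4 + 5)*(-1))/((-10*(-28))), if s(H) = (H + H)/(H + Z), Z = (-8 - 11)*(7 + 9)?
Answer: -4355153/10546900 ≈ -0.41293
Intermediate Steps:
Z = -304 (Z = -19*16 = -304)
s(H) = 2*H/(-304 + H) (s(H) = (H + H)/(H - 304) = (2*H)/(-304 + H) = 2*H/(-304 + H))
204/(-494) + s((-4 + 5)*(-1))/((-10*(-28))) = 204/(-494) + (2*((-4 + 5)*(-1))/(-304 + (-4 + 5)*(-1)))/((-10*(-28))) = 204*(-1/494) + (2*(1*(-1))/(-304 + 1*(-1)))/280 = -102/247 + (2*(-1)/(-304 - 1))*(1/280) = -102/247 + (2*(-1)/(-305))*(1/280) = -102/247 + (2*(-1)*(-1/305))*(1/280) = -102/247 + (2/305)*(1/280) = -102/247 + 1/42700 = -4355153/10546900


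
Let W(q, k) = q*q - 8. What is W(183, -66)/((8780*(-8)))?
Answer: -33481/70240 ≈ -0.47667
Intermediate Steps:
W(q, k) = -8 + q² (W(q, k) = q² - 8 = -8 + q²)
W(183, -66)/((8780*(-8))) = (-8 + 183²)/((8780*(-8))) = (-8 + 33489)/(-70240) = 33481*(-1/70240) = -33481/70240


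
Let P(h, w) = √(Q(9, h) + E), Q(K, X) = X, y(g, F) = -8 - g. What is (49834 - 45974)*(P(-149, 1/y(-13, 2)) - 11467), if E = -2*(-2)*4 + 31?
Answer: -44262620 + 3860*I*√102 ≈ -4.4263e+7 + 38984.0*I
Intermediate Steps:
E = 47 (E = 4*4 + 31 = 16 + 31 = 47)
P(h, w) = √(47 + h) (P(h, w) = √(h + 47) = √(47 + h))
(49834 - 45974)*(P(-149, 1/y(-13, 2)) - 11467) = (49834 - 45974)*(√(47 - 149) - 11467) = 3860*(√(-102) - 11467) = 3860*(I*√102 - 11467) = 3860*(-11467 + I*√102) = -44262620 + 3860*I*√102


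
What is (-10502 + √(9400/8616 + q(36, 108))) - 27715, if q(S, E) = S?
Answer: -38217 + √43022919/1077 ≈ -38211.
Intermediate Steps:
(-10502 + √(9400/8616 + q(36, 108))) - 27715 = (-10502 + √(9400/8616 + 36)) - 27715 = (-10502 + √(9400*(1/8616) + 36)) - 27715 = (-10502 + √(1175/1077 + 36)) - 27715 = (-10502 + √(39947/1077)) - 27715 = (-10502 + √43022919/1077) - 27715 = -38217 + √43022919/1077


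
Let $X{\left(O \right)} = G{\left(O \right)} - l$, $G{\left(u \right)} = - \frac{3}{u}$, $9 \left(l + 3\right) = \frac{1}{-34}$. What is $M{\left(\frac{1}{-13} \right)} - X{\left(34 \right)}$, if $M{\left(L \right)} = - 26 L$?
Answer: $- \frac{140}{153} \approx -0.91503$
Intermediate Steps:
$l = - \frac{919}{306}$ ($l = -3 + \frac{1}{9 \left(-34\right)} = -3 + \frac{1}{9} \left(- \frac{1}{34}\right) = -3 - \frac{1}{306} = - \frac{919}{306} \approx -3.0033$)
$X{\left(O \right)} = \frac{919}{306} - \frac{3}{O}$ ($X{\left(O \right)} = - \frac{3}{O} - - \frac{919}{306} = - \frac{3}{O} + \frac{919}{306} = \frac{919}{306} - \frac{3}{O}$)
$M{\left(\frac{1}{-13} \right)} - X{\left(34 \right)} = - \frac{26}{-13} - \left(\frac{919}{306} - \frac{3}{34}\right) = \left(-26\right) \left(- \frac{1}{13}\right) - \left(\frac{919}{306} - \frac{3}{34}\right) = 2 - \left(\frac{919}{306} - \frac{3}{34}\right) = 2 - \frac{446}{153} = - \frac{140}{153}$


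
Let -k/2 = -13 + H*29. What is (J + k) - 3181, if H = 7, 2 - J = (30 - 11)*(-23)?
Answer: -3122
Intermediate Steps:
J = 439 (J = 2 - (30 - 11)*(-23) = 2 - 19*(-23) = 2 - 1*(-437) = 2 + 437 = 439)
k = -380 (k = -2*(-13 + 7*29) = -2*(-13 + 203) = -2*190 = -380)
(J + k) - 3181 = (439 - 380) - 3181 = 59 - 3181 = -3122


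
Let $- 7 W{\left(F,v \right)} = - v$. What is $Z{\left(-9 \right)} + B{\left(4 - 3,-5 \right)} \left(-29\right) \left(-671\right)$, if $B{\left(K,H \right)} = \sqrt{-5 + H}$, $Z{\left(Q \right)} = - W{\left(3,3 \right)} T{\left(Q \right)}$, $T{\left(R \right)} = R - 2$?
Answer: $\frac{33}{7} + 19459 i \sqrt{10} \approx 4.7143 + 61535.0 i$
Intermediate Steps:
$T{\left(R \right)} = -2 + R$ ($T{\left(R \right)} = R - 2 = -2 + R$)
$W{\left(F,v \right)} = \frac{v}{7}$ ($W{\left(F,v \right)} = - \frac{\left(-1\right) v}{7} = \frac{v}{7}$)
$Z{\left(Q \right)} = \frac{6}{7} - \frac{3 Q}{7}$ ($Z{\left(Q \right)} = - \frac{3}{7} \left(-2 + Q\right) = \left(-1\right) \frac{3}{7} \left(-2 + Q\right) = - \frac{3 \left(-2 + Q\right)}{7} = \frac{6}{7} - \frac{3 Q}{7}$)
$Z{\left(-9 \right)} + B{\left(4 - 3,-5 \right)} \left(-29\right) \left(-671\right) = \left(\frac{6}{7} - - \frac{27}{7}\right) + \sqrt{-5 - 5} \left(-29\right) \left(-671\right) = \left(\frac{6}{7} + \frac{27}{7}\right) + \sqrt{-10} \left(-29\right) \left(-671\right) = \frac{33}{7} + i \sqrt{10} \left(-29\right) \left(-671\right) = \frac{33}{7} + - 29 i \sqrt{10} \left(-671\right) = \frac{33}{7} + 19459 i \sqrt{10}$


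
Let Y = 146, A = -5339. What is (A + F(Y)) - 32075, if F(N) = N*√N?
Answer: -37414 + 146*√146 ≈ -35650.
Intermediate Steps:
F(N) = N^(3/2)
(A + F(Y)) - 32075 = (-5339 + 146^(3/2)) - 32075 = (-5339 + 146*√146) - 32075 = -37414 + 146*√146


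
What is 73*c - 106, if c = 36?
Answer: 2522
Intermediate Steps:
73*c - 106 = 73*36 - 106 = 2628 - 106 = 2522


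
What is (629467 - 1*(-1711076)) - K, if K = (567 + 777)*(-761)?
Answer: 3363327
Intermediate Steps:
K = -1022784 (K = 1344*(-761) = -1022784)
(629467 - 1*(-1711076)) - K = (629467 - 1*(-1711076)) - 1*(-1022784) = (629467 + 1711076) + 1022784 = 2340543 + 1022784 = 3363327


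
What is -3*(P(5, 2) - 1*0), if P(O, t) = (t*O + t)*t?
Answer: -72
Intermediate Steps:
P(O, t) = t*(t + O*t) (P(O, t) = (O*t + t)*t = (t + O*t)*t = t*(t + O*t))
-3*(P(5, 2) - 1*0) = -3*(2**2*(1 + 5) - 1*0) = -3*(4*6 + 0) = -3*(24 + 0) = -3*24 = -72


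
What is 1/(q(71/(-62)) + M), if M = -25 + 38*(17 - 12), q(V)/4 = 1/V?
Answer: 71/11467 ≈ 0.0061917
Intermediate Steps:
q(V) = 4/V
M = 165 (M = -25 + 38*5 = -25 + 190 = 165)
1/(q(71/(-62)) + M) = 1/(4/((71/(-62))) + 165) = 1/(4/((71*(-1/62))) + 165) = 1/(4/(-71/62) + 165) = 1/(4*(-62/71) + 165) = 1/(-248/71 + 165) = 1/(11467/71) = 71/11467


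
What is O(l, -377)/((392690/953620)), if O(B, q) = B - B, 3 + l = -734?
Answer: 0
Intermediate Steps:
l = -737 (l = -3 - 734 = -737)
O(B, q) = 0
O(l, -377)/((392690/953620)) = 0/((392690/953620)) = 0/((392690*(1/953620))) = 0/(39269/95362) = 0*(95362/39269) = 0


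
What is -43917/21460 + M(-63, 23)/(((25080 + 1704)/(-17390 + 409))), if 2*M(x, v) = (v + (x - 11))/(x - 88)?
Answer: -31151620793/14465413440 ≈ -2.1535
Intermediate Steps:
M(x, v) = (-11 + v + x)/(2*(-88 + x)) (M(x, v) = ((v + (x - 11))/(x - 88))/2 = ((v + (-11 + x))/(-88 + x))/2 = ((-11 + v + x)/(-88 + x))/2 = (-11 + v + x)/(2*(-88 + x)))
-43917/21460 + M(-63, 23)/(((25080 + 1704)/(-17390 + 409))) = -43917/21460 + ((-11 + 23 - 63)/(2*(-88 - 63)))/(((25080 + 1704)/(-17390 + 409))) = -43917*1/21460 + ((½)*(-51)/(-151))/((26784/(-16981))) = -43917/21460 + ((½)*(-1/151)*(-51))/((26784*(-1/16981))) = -43917/21460 + 51/(302*(-26784/16981)) = -43917/21460 + (51/302)*(-16981/26784) = -43917/21460 - 288677/2696256 = -31151620793/14465413440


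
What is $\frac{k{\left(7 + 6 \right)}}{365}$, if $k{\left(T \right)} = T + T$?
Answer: $\frac{26}{365} \approx 0.071233$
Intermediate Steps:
$k{\left(T \right)} = 2 T$
$\frac{k{\left(7 + 6 \right)}}{365} = \frac{2 \left(7 + 6\right)}{365} = 2 \cdot 13 \cdot \frac{1}{365} = 26 \cdot \frac{1}{365} = \frac{26}{365}$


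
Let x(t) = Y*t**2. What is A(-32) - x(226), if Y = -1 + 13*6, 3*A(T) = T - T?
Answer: -3932852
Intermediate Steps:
A(T) = 0 (A(T) = (T - T)/3 = (1/3)*0 = 0)
Y = 77 (Y = -1 + 78 = 77)
x(t) = 77*t**2
A(-32) - x(226) = 0 - 77*226**2 = 0 - 77*51076 = 0 - 1*3932852 = 0 - 3932852 = -3932852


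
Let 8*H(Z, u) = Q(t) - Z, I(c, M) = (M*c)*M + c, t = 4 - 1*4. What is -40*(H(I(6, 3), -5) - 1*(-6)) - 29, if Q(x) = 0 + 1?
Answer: 26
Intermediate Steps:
t = 0 (t = 4 - 4 = 0)
I(c, M) = c + c*M² (I(c, M) = c*M² + c = c + c*M²)
Q(x) = 1
H(Z, u) = ⅛ - Z/8 (H(Z, u) = (1 - Z)/8 = ⅛ - Z/8)
-40*(H(I(6, 3), -5) - 1*(-6)) - 29 = -40*((⅛ - 3*(1 + 3²)/4) - 1*(-6)) - 29 = -40*((⅛ - 3*(1 + 9)/4) + 6) - 29 = -40*((⅛ - 3*10/4) + 6) - 29 = -40*((⅛ - ⅛*60) + 6) - 29 = -40*((⅛ - 15/2) + 6) - 29 = -40*(-59/8 + 6) - 29 = -40*(-11/8) - 29 = 55 - 29 = 26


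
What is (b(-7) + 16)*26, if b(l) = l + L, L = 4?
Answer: 338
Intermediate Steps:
b(l) = 4 + l (b(l) = l + 4 = 4 + l)
(b(-7) + 16)*26 = ((4 - 7) + 16)*26 = (-3 + 16)*26 = 13*26 = 338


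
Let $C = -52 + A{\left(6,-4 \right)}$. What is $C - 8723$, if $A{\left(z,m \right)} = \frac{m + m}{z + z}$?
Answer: $- \frac{26327}{3} \approx -8775.7$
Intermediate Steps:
$A{\left(z,m \right)} = \frac{m}{z}$ ($A{\left(z,m \right)} = \frac{2 m}{2 z} = 2 m \frac{1}{2 z} = \frac{m}{z}$)
$C = - \frac{158}{3}$ ($C = -52 - \frac{4}{6} = -52 - \frac{2}{3} = - \frac{158}{3} \approx -52.667$)
$C - 8723 = - \frac{158}{3} - 8723 = - \frac{26327}{3}$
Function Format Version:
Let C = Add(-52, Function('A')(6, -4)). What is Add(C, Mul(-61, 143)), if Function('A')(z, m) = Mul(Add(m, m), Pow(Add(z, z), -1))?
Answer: Rational(-26327, 3) ≈ -8775.7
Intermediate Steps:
Function('A')(z, m) = Mul(m, Pow(z, -1)) (Function('A')(z, m) = Mul(Mul(2, m), Pow(Mul(2, z), -1)) = Mul(Mul(2, m), Mul(Rational(1, 2), Pow(z, -1))) = Mul(m, Pow(z, -1)))
C = Rational(-158, 3) (C = Add(-52, Mul(-4, Pow(6, -1))) = Add(-52, Mul(-4, Rational(1, 6))) = Add(-52, Rational(-2, 3)) = Rational(-158, 3) ≈ -52.667)
Add(C, Mul(-61, 143)) = Add(Rational(-158, 3), Mul(-61, 143)) = Add(Rational(-158, 3), -8723) = Rational(-26327, 3)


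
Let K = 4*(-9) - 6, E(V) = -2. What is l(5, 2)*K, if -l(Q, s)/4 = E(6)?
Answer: -336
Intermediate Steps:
l(Q, s) = 8 (l(Q, s) = -4*(-2) = 8)
K = -42 (K = -36 - 6 = -42)
l(5, 2)*K = 8*(-42) = -336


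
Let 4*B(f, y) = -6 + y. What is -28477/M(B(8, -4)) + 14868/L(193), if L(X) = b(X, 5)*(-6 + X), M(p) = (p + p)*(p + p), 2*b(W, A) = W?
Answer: -1027020007/902275 ≈ -1138.3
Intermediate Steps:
B(f, y) = -3/2 + y/4 (B(f, y) = (-6 + y)/4 = -3/2 + y/4)
b(W, A) = W/2
M(p) = 4*p² (M(p) = (2*p)*(2*p) = 4*p²)
L(X) = X*(-6 + X)/2 (L(X) = (X/2)*(-6 + X) = X*(-6 + X)/2)
-28477/M(B(8, -4)) + 14868/L(193) = -28477*1/(4*(-3/2 + (¼)*(-4))²) + 14868/(((½)*193*(-6 + 193))) = -28477*1/(4*(-3/2 - 1)²) + 14868/(((½)*193*187)) = -28477/(4*(-5/2)²) + 14868/(36091/2) = -28477/(4*(25/4)) + 14868*(2/36091) = -28477/25 + 29736/36091 = -1027020007/902275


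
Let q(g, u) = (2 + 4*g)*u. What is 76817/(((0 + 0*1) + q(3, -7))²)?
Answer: 76817/9604 ≈ 7.9984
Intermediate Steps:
q(g, u) = u*(2 + 4*g)
76817/(((0 + 0*1) + q(3, -7))²) = 76817/(((0 + 0*1) + 2*(-7)*(1 + 2*3))²) = 76817/(((0 + 0) + 2*(-7)*(1 + 6))²) = 76817/((0 + 2*(-7)*7)²) = 76817/((0 - 98)²) = 76817/((-98)²) = 76817/9604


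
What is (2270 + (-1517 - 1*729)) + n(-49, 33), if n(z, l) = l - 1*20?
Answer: 37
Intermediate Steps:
n(z, l) = -20 + l (n(z, l) = l - 20 = -20 + l)
(2270 + (-1517 - 1*729)) + n(-49, 33) = (2270 + (-1517 - 1*729)) + (-20 + 33) = (2270 + (-1517 - 729)) + 13 = (2270 - 2246) + 13 = 24 + 13 = 37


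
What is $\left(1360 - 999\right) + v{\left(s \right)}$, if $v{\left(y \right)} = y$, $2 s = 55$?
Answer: $\frac{777}{2} \approx 388.5$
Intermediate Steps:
$s = \frac{55}{2}$ ($s = \frac{1}{2} \cdot 55 = \frac{55}{2} \approx 27.5$)
$\left(1360 - 999\right) + v{\left(s \right)} = \left(1360 - 999\right) + \frac{55}{2} = 361 + \frac{55}{2} = \frac{777}{2}$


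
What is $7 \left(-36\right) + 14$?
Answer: $-238$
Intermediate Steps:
$7 \left(-36\right) + 14 = -252 + 14 = -238$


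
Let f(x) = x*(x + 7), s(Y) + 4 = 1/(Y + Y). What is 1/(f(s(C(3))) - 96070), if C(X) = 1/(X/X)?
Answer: -4/384329 ≈ -1.0408e-5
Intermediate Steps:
C(X) = 1 (C(X) = 1/1 = 1)
s(Y) = -4 + 1/(2*Y) (s(Y) = -4 + 1/(Y + Y) = -4 + 1/(2*Y))
f(x) = x*(7 + x)
1/(f(s(C(3))) - 96070) = 1/((-4 + (1/2)/1)*(7 + (-4 + (1/2)/1)) - 96070) = 1/((-4 + (1/2)*1)*(7 + (-4 + (1/2)*1)) - 96070) = 1/((-4 + 1/2)*(7 + (-4 + 1/2)) - 96070) = 1/(-7*(7 - 7/2)/2 - 96070) = 1/(-7/2*7/2 - 96070) = 1/(-49/4 - 96070) = 1/(-384329/4) = -4/384329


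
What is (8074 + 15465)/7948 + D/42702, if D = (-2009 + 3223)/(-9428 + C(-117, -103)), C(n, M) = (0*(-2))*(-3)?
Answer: 296145664091/99994398009 ≈ 2.9616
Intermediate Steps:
C(n, M) = 0 (C(n, M) = 0*(-3) = 0)
D = -607/4714 (D = (-2009 + 3223)/(-9428 + 0) = 1214/(-9428) = 1214*(-1/9428) = -607/4714 ≈ -0.12877)
(8074 + 15465)/7948 + D/42702 = (8074 + 15465)/7948 - 607/4714/42702 = 23539*(1/7948) - 607/4714*1/42702 = 23539/7948 - 607/201297228 = 296145664091/99994398009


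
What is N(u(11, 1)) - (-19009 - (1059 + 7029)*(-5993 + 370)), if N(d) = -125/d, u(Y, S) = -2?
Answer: -90919505/2 ≈ -4.5460e+7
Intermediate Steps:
N(u(11, 1)) - (-19009 - (1059 + 7029)*(-5993 + 370)) = -125/(-2) - (-19009 - (1059 + 7029)*(-5993 + 370)) = -125*(-1/2) - (-19009 - 8088*(-5623)) = 125/2 - (-19009 - 1*(-45478824)) = 125/2 - (-19009 + 45478824) = 125/2 - 1*45459815 = 125/2 - 45459815 = -90919505/2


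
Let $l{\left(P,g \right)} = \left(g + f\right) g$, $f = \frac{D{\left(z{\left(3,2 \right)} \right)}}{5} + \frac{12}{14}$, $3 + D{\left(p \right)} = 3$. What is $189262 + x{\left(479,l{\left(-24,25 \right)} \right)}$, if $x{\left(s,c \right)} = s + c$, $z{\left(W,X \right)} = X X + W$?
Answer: $\frac{1332712}{7} \approx 1.9039 \cdot 10^{5}$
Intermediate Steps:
$z{\left(W,X \right)} = W + X^{2}$ ($z{\left(W,X \right)} = X^{2} + W = W + X^{2}$)
$D{\left(p \right)} = 0$ ($D{\left(p \right)} = -3 + 3 = 0$)
$f = \frac{6}{7}$ ($f = \frac{0}{5} + \frac{12}{14} = 0 \cdot \frac{1}{5} + 12 \cdot \frac{1}{14} = 0 + \frac{6}{7} = \frac{6}{7} \approx 0.85714$)
$l{\left(P,g \right)} = g \left(\frac{6}{7} + g\right)$ ($l{\left(P,g \right)} = \left(g + \frac{6}{7}\right) g = \left(\frac{6}{7} + g\right) g = g \left(\frac{6}{7} + g\right)$)
$x{\left(s,c \right)} = c + s$
$189262 + x{\left(479,l{\left(-24,25 \right)} \right)} = 189262 + \left(\frac{1}{7} \cdot 25 \left(6 + 7 \cdot 25\right) + 479\right) = 189262 + \left(\frac{1}{7} \cdot 25 \left(6 + 175\right) + 479\right) = 189262 + \left(\frac{1}{7} \cdot 25 \cdot 181 + 479\right) = 189262 + \left(\frac{4525}{7} + 479\right) = 189262 + \frac{7878}{7} = \frac{1332712}{7}$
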